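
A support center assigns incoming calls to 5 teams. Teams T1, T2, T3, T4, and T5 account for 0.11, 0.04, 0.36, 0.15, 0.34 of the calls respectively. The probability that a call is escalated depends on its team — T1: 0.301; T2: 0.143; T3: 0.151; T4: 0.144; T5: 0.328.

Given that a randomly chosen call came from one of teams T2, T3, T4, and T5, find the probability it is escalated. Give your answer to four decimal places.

Let S = {T2, T3, T4, T5}.
P(S) = 0.04 + 0.36 + 0.15 + 0.34 = 0.89.
P(E ∩ S) = 0.143·0.04 + 0.151·0.36 + 0.144·0.15 + 0.328·0.34 = 0.00572 + 0.05436 + 0.0216 + 0.11152 = 0.1932.
P(E | S) = 0.1932 / 0.89 = 0.217079…

0.2171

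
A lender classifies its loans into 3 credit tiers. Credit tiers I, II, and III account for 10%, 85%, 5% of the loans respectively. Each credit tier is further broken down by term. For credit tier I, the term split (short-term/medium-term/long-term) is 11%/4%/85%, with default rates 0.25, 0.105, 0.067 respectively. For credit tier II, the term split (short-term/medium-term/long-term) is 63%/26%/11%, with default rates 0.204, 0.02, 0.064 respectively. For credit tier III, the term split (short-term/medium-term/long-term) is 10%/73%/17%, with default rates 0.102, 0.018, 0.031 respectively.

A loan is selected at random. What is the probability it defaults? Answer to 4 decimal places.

P(D|I) = 0.11·0.25 + 0.04·0.105 + 0.85·0.067 = 0.0275 + 0.0042 + 0.05695 = 0.08865
P(D|II) = 0.63·0.204 + 0.26·0.02 + 0.11·0.064 = 0.12852 + 0.0052 + 0.00704 = 0.14076
P(D|III) = 0.1·0.102 + 0.73·0.018 + 0.17·0.031 = 0.0102 + 0.01314 + 0.00527 = 0.02861
Then overall,
P(D) = 0.1·0.08865 + 0.85·0.14076 + 0.05·0.02861
      = 0.008865 + 0.119646 + 0.0014305 = 0.1299415

0.1299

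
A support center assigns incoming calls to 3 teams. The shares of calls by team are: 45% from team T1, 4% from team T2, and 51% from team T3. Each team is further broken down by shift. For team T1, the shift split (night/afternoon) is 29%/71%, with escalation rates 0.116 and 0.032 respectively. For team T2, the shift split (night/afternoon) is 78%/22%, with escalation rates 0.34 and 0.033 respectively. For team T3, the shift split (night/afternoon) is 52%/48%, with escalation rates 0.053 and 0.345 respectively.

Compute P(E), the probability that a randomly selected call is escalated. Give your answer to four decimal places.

P(E|T1) = 0.29·0.116 + 0.71·0.032 = 0.03364 + 0.02272 = 0.05636
P(E|T2) = 0.78·0.34 + 0.22·0.033 = 0.2652 + 0.00726 = 0.27246
P(E|T3) = 0.52·0.053 + 0.48·0.345 = 0.02756 + 0.1656 = 0.19316
By total probability over the outer partition,
P(E) = 0.45·0.05636 + 0.04·0.27246 + 0.51·0.19316
      = 0.025362 + 0.0108984 + 0.0985116 = 0.134772

0.1348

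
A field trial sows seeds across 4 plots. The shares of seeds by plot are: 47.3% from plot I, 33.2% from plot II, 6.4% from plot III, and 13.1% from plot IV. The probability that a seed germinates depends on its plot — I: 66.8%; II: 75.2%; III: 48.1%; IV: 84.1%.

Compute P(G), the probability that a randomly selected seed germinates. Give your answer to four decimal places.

P(G) ≈ 0.7066

By the law of total probability,
P(G) = P(G|I)·P(I) + P(G|II)·P(II) + P(G|III)·P(III) + P(G|IV)·P(IV)
      = 0.668·0.473 + 0.752·0.332 + 0.481·0.064 + 0.841·0.131
      = 0.315964 + 0.249664 + 0.030784 + 0.110171 = 0.706583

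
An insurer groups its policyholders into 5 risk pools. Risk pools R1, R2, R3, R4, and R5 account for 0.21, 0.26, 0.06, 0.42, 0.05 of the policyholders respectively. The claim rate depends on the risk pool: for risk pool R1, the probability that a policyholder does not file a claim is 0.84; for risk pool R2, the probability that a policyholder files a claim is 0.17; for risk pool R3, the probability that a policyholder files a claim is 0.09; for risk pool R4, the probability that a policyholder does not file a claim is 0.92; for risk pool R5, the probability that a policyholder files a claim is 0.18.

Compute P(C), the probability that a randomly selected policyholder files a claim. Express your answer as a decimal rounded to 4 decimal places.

P(C|R1) = 1 − 0.84 = 0.16.
P(C|R4) = 1 − 0.92 = 0.08.
P(C) = P(C|R1)·P(R1) + P(C|R2)·P(R2) + P(C|R3)·P(R3) + P(C|R4)·P(R4) + P(C|R5)·P(R5)
      = 0.16·0.21 + 0.17·0.26 + 0.09·0.06 + 0.08·0.42 + 0.18·0.05
      = 0.0336 + 0.0442 + 0.0054 + 0.0336 + 0.009 = 0.1258

0.1258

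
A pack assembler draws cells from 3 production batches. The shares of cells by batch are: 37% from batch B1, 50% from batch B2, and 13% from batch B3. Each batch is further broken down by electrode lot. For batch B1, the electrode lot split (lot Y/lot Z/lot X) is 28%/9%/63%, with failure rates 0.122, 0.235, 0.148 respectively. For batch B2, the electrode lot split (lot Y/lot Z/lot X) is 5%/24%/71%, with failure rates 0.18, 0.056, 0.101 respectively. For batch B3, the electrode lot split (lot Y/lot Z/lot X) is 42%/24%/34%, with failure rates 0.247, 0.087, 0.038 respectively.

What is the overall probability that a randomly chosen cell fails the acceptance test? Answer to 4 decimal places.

P(F|B1) = 0.28·0.122 + 0.09·0.235 + 0.63·0.148 = 0.03416 + 0.02115 + 0.09324 = 0.14855
P(F|B2) = 0.05·0.18 + 0.24·0.056 + 0.71·0.101 = 0.009 + 0.01344 + 0.07171 = 0.09415
P(F|B3) = 0.42·0.247 + 0.24·0.087 + 0.34·0.038 = 0.10374 + 0.02088 + 0.01292 = 0.13754
Then overall,
P(F) = 0.37·0.14855 + 0.5·0.09415 + 0.13·0.13754
      = 0.0549635 + 0.047075 + 0.0178802 = 0.1199187

P(F) ≈ 0.1199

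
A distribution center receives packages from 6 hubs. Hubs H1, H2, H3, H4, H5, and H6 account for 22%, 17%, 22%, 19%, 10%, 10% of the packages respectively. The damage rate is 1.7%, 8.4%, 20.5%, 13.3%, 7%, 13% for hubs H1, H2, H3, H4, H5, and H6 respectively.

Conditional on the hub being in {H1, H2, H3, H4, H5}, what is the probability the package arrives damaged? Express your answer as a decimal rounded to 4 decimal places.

Let S = {H1, H2, H3, H4, H5}.
P(S) = 0.22 + 0.17 + 0.22 + 0.19 + 0.1 = 0.9.
P(D ∩ S) = 0.017·0.22 + 0.084·0.17 + 0.205·0.22 + 0.133·0.19 + 0.07·0.1 = 0.00374 + 0.01428 + 0.0451 + 0.02527 + 0.007 = 0.09539.
P(D | S) = 0.09539 / 0.9 = 0.105989…

P(D|S) ≈ 0.1060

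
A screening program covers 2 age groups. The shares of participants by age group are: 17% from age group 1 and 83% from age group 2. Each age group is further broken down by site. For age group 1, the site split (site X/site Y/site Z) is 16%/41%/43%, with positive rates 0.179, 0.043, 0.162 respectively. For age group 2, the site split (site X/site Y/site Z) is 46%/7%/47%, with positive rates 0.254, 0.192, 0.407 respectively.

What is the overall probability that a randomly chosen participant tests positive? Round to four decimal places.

P(T|1) = 0.16·0.179 + 0.41·0.043 + 0.43·0.162 = 0.02864 + 0.01763 + 0.06966 = 0.11593
P(T|2) = 0.46·0.254 + 0.07·0.192 + 0.47·0.407 = 0.11684 + 0.01344 + 0.19129 = 0.32157
By total probability over the outer partition,
P(T) = 0.17·0.11593 + 0.83·0.32157
      = 0.0197081 + 0.2669031 = 0.2866112

0.2866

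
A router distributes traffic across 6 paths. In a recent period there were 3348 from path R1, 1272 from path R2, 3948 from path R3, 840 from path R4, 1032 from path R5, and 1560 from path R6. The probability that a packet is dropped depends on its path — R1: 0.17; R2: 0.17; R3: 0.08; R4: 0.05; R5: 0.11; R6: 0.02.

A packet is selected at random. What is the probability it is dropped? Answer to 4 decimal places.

Total: 3348 + 1272 + 3948 + 840 + 1032 + 1560 = 12000.
P(R1) = 3348/12000 = 0.279. P(R2) = 1272/12000 = 0.106. P(R3) = 3948/12000 = 0.329. P(R4) = 840/12000 = 0.07. P(R5) = 1032/12000 = 0.086. P(R6) = 1560/12000 = 0.13.
P(L) = P(L|R1)·P(R1) + P(L|R2)·P(R2) + P(L|R3)·P(R3) + P(L|R4)·P(R4) + P(L|R5)·P(R5) + P(L|R6)·P(R6)
      = 0.17·0.279 + 0.17·0.106 + 0.08·0.329 + 0.05·0.07 + 0.11·0.086 + 0.02·0.13
      = 0.04743 + 0.01802 + 0.02632 + 0.0035 + 0.00946 + 0.0026 = 0.10733

0.1073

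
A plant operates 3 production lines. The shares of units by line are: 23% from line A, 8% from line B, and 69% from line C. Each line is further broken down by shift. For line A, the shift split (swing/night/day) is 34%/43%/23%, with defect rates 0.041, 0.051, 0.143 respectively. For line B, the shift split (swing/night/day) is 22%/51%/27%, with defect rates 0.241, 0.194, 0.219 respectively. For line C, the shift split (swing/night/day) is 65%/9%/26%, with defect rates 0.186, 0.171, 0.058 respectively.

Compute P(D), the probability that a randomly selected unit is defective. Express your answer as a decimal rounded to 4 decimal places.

P(D) ≈ 0.1371

P(D|A) = 0.34·0.041 + 0.43·0.051 + 0.23·0.143 = 0.01394 + 0.02193 + 0.03289 = 0.06876
P(D|B) = 0.22·0.241 + 0.51·0.194 + 0.27·0.219 = 0.05302 + 0.09894 + 0.05913 = 0.21109
P(D|C) = 0.65·0.186 + 0.09·0.171 + 0.26·0.058 = 0.1209 + 0.01539 + 0.01508 = 0.15137
By total probability over the outer partition,
P(D) = 0.23·0.06876 + 0.08·0.21109 + 0.69·0.15137
      = 0.0158148 + 0.0168872 + 0.1044453 = 0.1371473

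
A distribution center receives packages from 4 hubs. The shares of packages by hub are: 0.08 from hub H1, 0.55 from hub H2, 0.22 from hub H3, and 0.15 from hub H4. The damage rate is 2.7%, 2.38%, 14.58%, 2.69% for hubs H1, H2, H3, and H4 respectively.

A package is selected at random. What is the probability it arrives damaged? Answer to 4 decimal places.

P(D) = P(D|H1)·P(H1) + P(D|H2)·P(H2) + P(D|H3)·P(H3) + P(D|H4)·P(H4)
      = 0.027·0.08 + 0.0238·0.55 + 0.1458·0.22 + 0.0269·0.15
      = 0.00216 + 0.01309 + 0.032076 + 0.004035 = 0.051361

P(D) ≈ 0.0514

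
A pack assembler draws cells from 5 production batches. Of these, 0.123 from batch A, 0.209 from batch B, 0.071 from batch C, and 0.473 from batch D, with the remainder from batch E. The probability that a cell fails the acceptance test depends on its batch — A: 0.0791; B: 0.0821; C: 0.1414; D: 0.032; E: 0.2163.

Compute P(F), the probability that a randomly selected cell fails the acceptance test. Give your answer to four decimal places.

P(F) ≈ 0.0789

P(E) = 1 − (0.123 + 0.209 + 0.071 + 0.473) = 0.124.
P(F) = P(F|A)·P(A) + P(F|B)·P(B) + P(F|C)·P(C) + P(F|D)·P(D) + P(F|E)·P(E)
      = 0.0791·0.123 + 0.0821·0.209 + 0.1414·0.071 + 0.032·0.473 + 0.2163·0.124
      = 0.0097293 + 0.0171589 + 0.0100394 + 0.015136 + 0.0268212 = 0.0788848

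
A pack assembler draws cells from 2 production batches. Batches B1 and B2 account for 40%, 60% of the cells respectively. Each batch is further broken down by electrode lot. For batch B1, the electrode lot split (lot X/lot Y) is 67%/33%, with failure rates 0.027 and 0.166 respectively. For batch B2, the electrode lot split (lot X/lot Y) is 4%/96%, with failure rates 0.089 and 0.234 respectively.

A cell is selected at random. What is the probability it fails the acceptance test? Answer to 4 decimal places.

0.1661

P(F|B1) = 0.67·0.027 + 0.33·0.166 = 0.01809 + 0.05478 = 0.07287
P(F|B2) = 0.04·0.089 + 0.96·0.234 = 0.00356 + 0.22464 = 0.2282
Then overall,
P(F) = 0.4·0.07287 + 0.6·0.2282
      = 0.029148 + 0.13692 = 0.166068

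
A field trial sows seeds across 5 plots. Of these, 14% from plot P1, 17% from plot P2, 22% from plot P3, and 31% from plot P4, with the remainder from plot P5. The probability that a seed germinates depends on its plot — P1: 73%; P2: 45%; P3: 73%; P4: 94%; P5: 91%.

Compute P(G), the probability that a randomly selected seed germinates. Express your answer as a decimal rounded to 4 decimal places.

P(P5) = 1 − (0.14 + 0.17 + 0.22 + 0.31) = 0.16.
Summing over the partition,
P(G) = P(G|P1)·P(P1) + P(G|P2)·P(P2) + P(G|P3)·P(P3) + P(G|P4)·P(P4) + P(G|P5)·P(P5)
      = 0.73·0.14 + 0.45·0.17 + 0.73·0.22 + 0.94·0.31 + 0.91·0.16
      = 0.1022 + 0.0765 + 0.1606 + 0.2914 + 0.1456 = 0.7763

0.7763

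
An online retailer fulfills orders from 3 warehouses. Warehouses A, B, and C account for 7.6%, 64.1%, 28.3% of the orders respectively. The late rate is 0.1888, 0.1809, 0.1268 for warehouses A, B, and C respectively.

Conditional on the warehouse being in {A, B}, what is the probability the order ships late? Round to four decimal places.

0.1817

Let S = {A, B}.
P(S) = 0.076 + 0.641 = 0.717.
P(L ∩ S) = 0.1888·0.076 + 0.1809·0.641 = 0.0143488 + 0.1159569 = 0.1303057.
P(L | S) = 0.1303057 / 0.717 = 0.181737…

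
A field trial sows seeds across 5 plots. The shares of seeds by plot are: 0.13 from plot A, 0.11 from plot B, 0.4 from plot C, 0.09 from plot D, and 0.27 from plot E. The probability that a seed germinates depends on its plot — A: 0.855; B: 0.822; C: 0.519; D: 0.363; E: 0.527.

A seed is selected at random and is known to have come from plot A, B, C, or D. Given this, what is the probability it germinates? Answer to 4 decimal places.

Let S = {A, B, C, D}.
P(S) = 0.13 + 0.11 + 0.4 + 0.09 = 0.73.
P(G ∩ S) = 0.855·0.13 + 0.822·0.11 + 0.519·0.4 + 0.363·0.09 = 0.11115 + 0.09042 + 0.2076 + 0.03267 = 0.44184.
P(G | S) = 0.44184 / 0.73 = 0.605260…

0.6053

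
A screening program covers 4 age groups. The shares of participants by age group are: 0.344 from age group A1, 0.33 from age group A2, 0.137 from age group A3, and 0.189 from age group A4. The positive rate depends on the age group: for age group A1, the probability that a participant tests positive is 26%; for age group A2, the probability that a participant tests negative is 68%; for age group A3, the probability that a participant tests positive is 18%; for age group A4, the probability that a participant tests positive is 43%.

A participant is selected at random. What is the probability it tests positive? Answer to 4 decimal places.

P(T) ≈ 0.3010

P(T|A2) = 1 − 0.68 = 0.32.
P(T) = P(T|A1)·P(A1) + P(T|A2)·P(A2) + P(T|A3)·P(A3) + P(T|A4)·P(A4)
      = 0.26·0.344 + 0.32·0.33 + 0.18·0.137 + 0.43·0.189
      = 0.08944 + 0.1056 + 0.02466 + 0.08127 = 0.30097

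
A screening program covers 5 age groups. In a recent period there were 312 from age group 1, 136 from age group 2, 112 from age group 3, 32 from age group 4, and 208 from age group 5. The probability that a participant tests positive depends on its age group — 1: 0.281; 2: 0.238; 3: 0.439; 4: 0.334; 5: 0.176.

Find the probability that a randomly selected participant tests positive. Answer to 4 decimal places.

Total: 312 + 136 + 112 + 32 + 208 = 800.
P(1) = 312/800 = 0.39. P(2) = 136/800 = 0.17. P(3) = 112/800 = 0.14. P(4) = 32/800 = 0.04. P(5) = 208/800 = 0.26.
By the law of total probability,
P(T) = P(T|1)·P(1) + P(T|2)·P(2) + P(T|3)·P(3) + P(T|4)·P(4) + P(T|5)·P(5)
      = 0.281·0.39 + 0.238·0.17 + 0.439·0.14 + 0.334·0.04 + 0.176·0.26
      = 0.10959 + 0.04046 + 0.06146 + 0.01336 + 0.04576 = 0.27063

0.2706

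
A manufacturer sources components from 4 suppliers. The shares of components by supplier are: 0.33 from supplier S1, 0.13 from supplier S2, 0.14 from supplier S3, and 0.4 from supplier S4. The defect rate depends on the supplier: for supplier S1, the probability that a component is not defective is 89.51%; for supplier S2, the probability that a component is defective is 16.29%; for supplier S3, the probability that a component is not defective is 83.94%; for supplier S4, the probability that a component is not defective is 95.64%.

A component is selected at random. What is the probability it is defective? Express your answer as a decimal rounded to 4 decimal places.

0.0957

P(D|S1) = 1 − 0.8951 = 0.1049.
P(D|S3) = 1 − 0.8394 = 0.1606.
P(D|S4) = 1 − 0.9564 = 0.0436.
By the law of total probability,
P(D) = P(D|S1)·P(S1) + P(D|S2)·P(S2) + P(D|S3)·P(S3) + P(D|S4)·P(S4)
      = 0.1049·0.33 + 0.1629·0.13 + 0.1606·0.14 + 0.0436·0.4
      = 0.034617 + 0.021177 + 0.022484 + 0.01744 = 0.095718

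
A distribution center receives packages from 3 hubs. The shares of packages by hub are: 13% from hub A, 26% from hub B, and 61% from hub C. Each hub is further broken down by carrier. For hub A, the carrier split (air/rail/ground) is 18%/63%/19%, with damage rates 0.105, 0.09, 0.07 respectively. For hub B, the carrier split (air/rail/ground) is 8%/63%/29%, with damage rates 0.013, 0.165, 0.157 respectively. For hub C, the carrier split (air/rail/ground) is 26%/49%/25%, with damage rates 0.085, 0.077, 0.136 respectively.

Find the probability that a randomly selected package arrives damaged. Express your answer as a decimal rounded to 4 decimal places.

0.1079

P(D|A) = 0.18·0.105 + 0.63·0.09 + 0.19·0.07 = 0.0189 + 0.0567 + 0.0133 = 0.0889
P(D|B) = 0.08·0.013 + 0.63·0.165 + 0.29·0.157 = 0.00104 + 0.10395 + 0.04553 = 0.15052
P(D|C) = 0.26·0.085 + 0.49·0.077 + 0.25·0.136 = 0.0221 + 0.03773 + 0.034 = 0.09383
Then overall,
P(D) = 0.13·0.0889 + 0.26·0.15052 + 0.61·0.09383
      = 0.011557 + 0.0391352 + 0.0572363 = 0.1079285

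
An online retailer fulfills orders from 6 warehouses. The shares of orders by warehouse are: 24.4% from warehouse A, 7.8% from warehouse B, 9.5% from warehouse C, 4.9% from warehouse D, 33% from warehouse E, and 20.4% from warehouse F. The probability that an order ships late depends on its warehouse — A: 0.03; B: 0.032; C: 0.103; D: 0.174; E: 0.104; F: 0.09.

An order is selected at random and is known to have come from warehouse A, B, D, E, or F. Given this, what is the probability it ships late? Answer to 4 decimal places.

P(L|S) ≈ 0.0785

Let S = {A, B, D, E, F}.
P(S) = 0.244 + 0.078 + 0.049 + 0.33 + 0.204 = 0.905.
P(L ∩ S) = 0.03·0.244 + 0.032·0.078 + 0.174·0.049 + 0.104·0.33 + 0.09·0.204 = 0.00732 + 0.002496 + 0.008526 + 0.03432 + 0.01836 = 0.071022.
P(L | S) = 0.071022 / 0.905 = 0.078477…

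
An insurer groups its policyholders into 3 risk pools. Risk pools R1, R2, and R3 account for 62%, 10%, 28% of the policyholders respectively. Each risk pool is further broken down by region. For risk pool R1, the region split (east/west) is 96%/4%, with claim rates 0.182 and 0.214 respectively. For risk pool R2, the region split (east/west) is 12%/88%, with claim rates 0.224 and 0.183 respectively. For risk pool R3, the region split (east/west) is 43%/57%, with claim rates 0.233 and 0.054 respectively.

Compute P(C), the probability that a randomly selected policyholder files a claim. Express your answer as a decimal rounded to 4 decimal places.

P(C) ≈ 0.1691

P(C|R1) = 0.96·0.182 + 0.04·0.214 = 0.17472 + 0.00856 = 0.18328
P(C|R2) = 0.12·0.224 + 0.88·0.183 = 0.02688 + 0.16104 = 0.18792
P(C|R3) = 0.43·0.233 + 0.57·0.054 = 0.10019 + 0.03078 = 0.13097
By total probability over the outer partition,
P(C) = 0.62·0.18328 + 0.1·0.18792 + 0.28·0.13097
      = 0.1136336 + 0.018792 + 0.0366716 = 0.1690972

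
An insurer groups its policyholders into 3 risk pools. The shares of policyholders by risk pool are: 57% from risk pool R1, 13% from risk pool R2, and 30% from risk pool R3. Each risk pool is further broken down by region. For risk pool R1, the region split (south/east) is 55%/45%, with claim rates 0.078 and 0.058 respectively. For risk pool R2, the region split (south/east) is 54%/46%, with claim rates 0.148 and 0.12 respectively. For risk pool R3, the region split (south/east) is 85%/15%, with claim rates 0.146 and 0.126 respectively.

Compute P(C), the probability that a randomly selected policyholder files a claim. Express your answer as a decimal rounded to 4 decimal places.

0.0998

P(C|R1) = 0.55·0.078 + 0.45·0.058 = 0.0429 + 0.0261 = 0.069
P(C|R2) = 0.54·0.148 + 0.46·0.12 = 0.07992 + 0.0552 = 0.13512
P(C|R3) = 0.85·0.146 + 0.15·0.126 = 0.1241 + 0.0189 = 0.143
Then overall,
P(C) = 0.57·0.069 + 0.13·0.13512 + 0.3·0.143
      = 0.03933 + 0.0175656 + 0.0429 = 0.0997956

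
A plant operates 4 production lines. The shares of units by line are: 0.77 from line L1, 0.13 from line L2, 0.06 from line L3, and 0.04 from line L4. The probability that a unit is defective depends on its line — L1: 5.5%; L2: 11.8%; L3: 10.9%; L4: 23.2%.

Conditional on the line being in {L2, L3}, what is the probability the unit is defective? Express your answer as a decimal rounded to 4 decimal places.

Let S = {L2, L3}.
P(S) = 0.13 + 0.06 = 0.19.
P(D ∩ S) = 0.118·0.13 + 0.109·0.06 = 0.01534 + 0.00654 = 0.02188.
P(D | S) = 0.02188 / 0.19 = 0.115158…

0.1152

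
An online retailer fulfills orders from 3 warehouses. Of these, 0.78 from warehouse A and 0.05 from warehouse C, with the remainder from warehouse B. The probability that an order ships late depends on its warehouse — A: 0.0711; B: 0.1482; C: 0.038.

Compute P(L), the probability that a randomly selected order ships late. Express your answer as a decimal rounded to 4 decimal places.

0.0826

P(B) = 1 − (0.78 + 0.05) = 0.17.
By the law of total probability,
P(L) = P(L|A)·P(A) + P(L|B)·P(B) + P(L|C)·P(C)
      = 0.0711·0.78 + 0.1482·0.17 + 0.038·0.05
      = 0.055458 + 0.025194 + 0.0019 = 0.082552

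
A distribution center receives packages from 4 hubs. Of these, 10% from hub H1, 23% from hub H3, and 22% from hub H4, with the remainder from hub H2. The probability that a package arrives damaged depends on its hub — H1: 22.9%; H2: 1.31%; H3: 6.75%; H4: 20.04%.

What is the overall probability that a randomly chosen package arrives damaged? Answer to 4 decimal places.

P(H2) = 1 − (0.1 + 0.23 + 0.22) = 0.45.
P(D) = P(D|H1)·P(H1) + P(D|H2)·P(H2) + P(D|H3)·P(H3) + P(D|H4)·P(H4)
      = 0.229·0.1 + 0.0131·0.45 + 0.0675·0.23 + 0.2004·0.22
      = 0.0229 + 0.005895 + 0.015525 + 0.044088 = 0.088408

P(D) ≈ 0.0884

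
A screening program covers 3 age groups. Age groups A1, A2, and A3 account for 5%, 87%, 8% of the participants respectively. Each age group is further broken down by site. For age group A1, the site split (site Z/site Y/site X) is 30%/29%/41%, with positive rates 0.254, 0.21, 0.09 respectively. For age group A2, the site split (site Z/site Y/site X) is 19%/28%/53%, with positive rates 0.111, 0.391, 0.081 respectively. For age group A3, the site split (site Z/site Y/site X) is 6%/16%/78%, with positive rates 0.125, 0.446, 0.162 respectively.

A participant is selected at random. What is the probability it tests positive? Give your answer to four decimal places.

P(T) ≈ 0.1761

P(T|A1) = 0.3·0.254 + 0.29·0.21 + 0.41·0.09 = 0.0762 + 0.0609 + 0.0369 = 0.174
P(T|A2) = 0.19·0.111 + 0.28·0.391 + 0.53·0.081 = 0.02109 + 0.10948 + 0.04293 = 0.1735
P(T|A3) = 0.06·0.125 + 0.16·0.446 + 0.78·0.162 = 0.0075 + 0.07136 + 0.12636 = 0.20522
Then overall,
P(T) = 0.05·0.174 + 0.87·0.1735 + 0.08·0.20522
      = 0.0087 + 0.150945 + 0.0164176 = 0.1760626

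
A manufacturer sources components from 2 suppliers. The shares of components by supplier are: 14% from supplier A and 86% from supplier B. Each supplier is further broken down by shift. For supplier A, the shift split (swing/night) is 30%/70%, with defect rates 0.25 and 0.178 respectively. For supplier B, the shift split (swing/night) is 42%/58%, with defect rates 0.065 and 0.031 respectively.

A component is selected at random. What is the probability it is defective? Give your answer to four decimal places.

0.0669

P(D|A) = 0.3·0.25 + 0.7·0.178 = 0.075 + 0.1246 = 0.1996
P(D|B) = 0.42·0.065 + 0.58·0.031 = 0.0273 + 0.01798 = 0.04528
By total probability over the outer partition,
P(D) = 0.14·0.1996 + 0.86·0.04528
      = 0.027944 + 0.0389408 = 0.0668848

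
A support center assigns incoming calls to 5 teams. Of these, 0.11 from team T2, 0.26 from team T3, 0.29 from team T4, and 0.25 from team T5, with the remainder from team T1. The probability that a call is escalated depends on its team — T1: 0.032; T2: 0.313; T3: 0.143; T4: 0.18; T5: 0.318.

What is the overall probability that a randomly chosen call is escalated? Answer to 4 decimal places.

0.2062

P(T1) = 1 − (0.11 + 0.26 + 0.29 + 0.25) = 0.09.
P(E) = P(E|T1)·P(T1) + P(E|T2)·P(T2) + P(E|T3)·P(T3) + P(E|T4)·P(T4) + P(E|T5)·P(T5)
      = 0.032·0.09 + 0.313·0.11 + 0.143·0.26 + 0.18·0.29 + 0.318·0.25
      = 0.00288 + 0.03443 + 0.03718 + 0.0522 + 0.0795 = 0.20619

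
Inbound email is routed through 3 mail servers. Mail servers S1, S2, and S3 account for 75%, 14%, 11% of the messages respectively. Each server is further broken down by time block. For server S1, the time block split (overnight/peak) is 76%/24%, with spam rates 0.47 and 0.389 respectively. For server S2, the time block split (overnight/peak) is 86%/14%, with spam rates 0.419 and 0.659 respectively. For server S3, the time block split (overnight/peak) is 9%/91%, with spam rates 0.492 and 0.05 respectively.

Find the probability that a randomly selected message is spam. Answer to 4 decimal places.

P(S) ≈ 0.4112

P(S|S1) = 0.76·0.47 + 0.24·0.389 = 0.3572 + 0.09336 = 0.45056
P(S|S2) = 0.86·0.419 + 0.14·0.659 = 0.36034 + 0.09226 = 0.4526
P(S|S3) = 0.09·0.492 + 0.91·0.05 = 0.04428 + 0.0455 = 0.08978
By total probability over the outer partition,
P(S) = 0.75·0.45056 + 0.14·0.4526 + 0.11·0.08978
      = 0.33792 + 0.063364 + 0.0098758 = 0.4111598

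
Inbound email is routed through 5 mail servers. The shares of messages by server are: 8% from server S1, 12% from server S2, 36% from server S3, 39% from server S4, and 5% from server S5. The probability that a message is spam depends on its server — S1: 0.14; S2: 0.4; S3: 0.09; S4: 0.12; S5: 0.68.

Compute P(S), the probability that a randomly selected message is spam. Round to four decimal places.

By the law of total probability,
P(S) = P(S|S1)·P(S1) + P(S|S2)·P(S2) + P(S|S3)·P(S3) + P(S|S4)·P(S4) + P(S|S5)·P(S5)
      = 0.14·0.08 + 0.4·0.12 + 0.09·0.36 + 0.12·0.39 + 0.68·0.05
      = 0.0112 + 0.048 + 0.0324 + 0.0468 + 0.034 = 0.1724

0.1724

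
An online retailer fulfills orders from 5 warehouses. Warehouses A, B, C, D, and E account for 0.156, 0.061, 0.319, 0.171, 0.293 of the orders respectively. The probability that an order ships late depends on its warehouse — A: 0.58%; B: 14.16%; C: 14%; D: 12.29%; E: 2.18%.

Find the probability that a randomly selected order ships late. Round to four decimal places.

P(L) = P(L|A)·P(A) + P(L|B)·P(B) + P(L|C)·P(C) + P(L|D)·P(D) + P(L|E)·P(E)
      = 0.0058·0.156 + 0.1416·0.061 + 0.14·0.319 + 0.1229·0.171 + 0.0218·0.293
      = 0.0009048 + 0.0086376 + 0.04466 + 0.0210159 + 0.0063874 = 0.0816057

P(L) ≈ 0.0816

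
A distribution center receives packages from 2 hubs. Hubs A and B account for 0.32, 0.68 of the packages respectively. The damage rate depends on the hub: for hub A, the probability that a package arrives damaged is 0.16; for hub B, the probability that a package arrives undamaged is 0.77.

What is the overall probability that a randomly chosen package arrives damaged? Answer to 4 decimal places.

P(D|B) = 1 − 0.77 = 0.23.
Using total probability over the partition,
P(D) = P(D|A)·P(A) + P(D|B)·P(B)
      = 0.16·0.32 + 0.23·0.68
      = 0.0512 + 0.1564 = 0.2076

P(D) ≈ 0.2076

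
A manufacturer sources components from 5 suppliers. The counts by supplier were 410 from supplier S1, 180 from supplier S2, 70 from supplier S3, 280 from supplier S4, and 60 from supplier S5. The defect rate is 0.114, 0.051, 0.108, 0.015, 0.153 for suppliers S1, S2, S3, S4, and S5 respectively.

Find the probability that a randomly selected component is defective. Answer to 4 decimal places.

0.0769

Total: 410 + 180 + 70 + 280 + 60 = 1000.
P(S1) = 410/1000 = 0.41. P(S2) = 180/1000 = 0.18. P(S3) = 70/1000 = 0.07. P(S4) = 280/1000 = 0.28. P(S5) = 60/1000 = 0.06.
P(D) = P(D|S1)·P(S1) + P(D|S2)·P(S2) + P(D|S3)·P(S3) + P(D|S4)·P(S4) + P(D|S5)·P(S5)
      = 0.114·0.41 + 0.051·0.18 + 0.108·0.07 + 0.015·0.28 + 0.153·0.06
      = 0.04674 + 0.00918 + 0.00756 + 0.0042 + 0.00918 = 0.07686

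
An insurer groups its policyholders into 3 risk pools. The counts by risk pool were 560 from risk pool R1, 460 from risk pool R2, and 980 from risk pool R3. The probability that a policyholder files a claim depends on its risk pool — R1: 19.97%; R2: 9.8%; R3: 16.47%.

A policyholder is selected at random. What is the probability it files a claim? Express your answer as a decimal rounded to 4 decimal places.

P(C) ≈ 0.1592

Total: 560 + 460 + 980 = 2000.
P(R1) = 560/2000 = 0.28. P(R2) = 460/2000 = 0.23. P(R3) = 980/2000 = 0.49.
By the law of total probability,
P(C) = P(C|R1)·P(R1) + P(C|R2)·P(R2) + P(C|R3)·P(R3)
      = 0.1997·0.28 + 0.098·0.23 + 0.1647·0.49
      = 0.055916 + 0.02254 + 0.080703 = 0.159159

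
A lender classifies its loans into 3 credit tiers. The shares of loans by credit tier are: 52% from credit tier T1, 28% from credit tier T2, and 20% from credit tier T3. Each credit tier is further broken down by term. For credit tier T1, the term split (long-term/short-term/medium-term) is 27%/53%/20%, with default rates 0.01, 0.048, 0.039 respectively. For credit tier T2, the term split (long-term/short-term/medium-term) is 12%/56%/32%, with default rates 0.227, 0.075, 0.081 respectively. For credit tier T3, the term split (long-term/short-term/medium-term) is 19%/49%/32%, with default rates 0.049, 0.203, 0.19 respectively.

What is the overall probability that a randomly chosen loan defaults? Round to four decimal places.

0.0792

P(D|T1) = 0.27·0.01 + 0.53·0.048 + 0.2·0.039 = 0.0027 + 0.02544 + 0.0078 = 0.03594
P(D|T2) = 0.12·0.227 + 0.56·0.075 + 0.32·0.081 = 0.02724 + 0.042 + 0.02592 = 0.09516
P(D|T3) = 0.19·0.049 + 0.49·0.203 + 0.32·0.19 = 0.00931 + 0.09947 + 0.0608 = 0.16958
By total probability over the outer partition,
P(D) = 0.52·0.03594 + 0.28·0.09516 + 0.2·0.16958
      = 0.0186888 + 0.0266448 + 0.033916 = 0.0792496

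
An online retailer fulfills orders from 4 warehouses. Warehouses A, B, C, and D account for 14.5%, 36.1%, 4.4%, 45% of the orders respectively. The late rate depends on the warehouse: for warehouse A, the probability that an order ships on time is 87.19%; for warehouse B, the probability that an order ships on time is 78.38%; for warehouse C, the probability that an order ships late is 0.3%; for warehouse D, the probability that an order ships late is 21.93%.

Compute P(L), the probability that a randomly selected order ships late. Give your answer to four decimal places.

P(L|A) = 1 − 0.8719 = 0.1281.
P(L|B) = 1 − 0.7838 = 0.2162.
P(L) = P(L|A)·P(A) + P(L|B)·P(B) + P(L|C)·P(C) + P(L|D)·P(D)
      = 0.1281·0.145 + 0.2162·0.361 + 0.003·0.044 + 0.2193·0.45
      = 0.0185745 + 0.0780482 + 0.000132 + 0.098685 = 0.1954397

P(L) ≈ 0.1954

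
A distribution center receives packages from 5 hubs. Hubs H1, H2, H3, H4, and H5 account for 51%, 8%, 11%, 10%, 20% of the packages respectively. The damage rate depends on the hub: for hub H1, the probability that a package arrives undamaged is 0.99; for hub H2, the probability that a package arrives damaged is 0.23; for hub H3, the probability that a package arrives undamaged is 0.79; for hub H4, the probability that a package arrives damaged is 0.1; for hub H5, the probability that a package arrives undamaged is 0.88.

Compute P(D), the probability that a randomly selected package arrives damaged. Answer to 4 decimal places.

P(D|H1) = 1 − 0.99 = 0.01.
P(D|H3) = 1 − 0.79 = 0.21.
P(D|H5) = 1 − 0.88 = 0.12.
P(D) = P(D|H1)·P(H1) + P(D|H2)·P(H2) + P(D|H3)·P(H3) + P(D|H4)·P(H4) + P(D|H5)·P(H5)
      = 0.01·0.51 + 0.23·0.08 + 0.21·0.11 + 0.1·0.1 + 0.12·0.2
      = 0.0051 + 0.0184 + 0.0231 + 0.01 + 0.024 = 0.0806

0.0806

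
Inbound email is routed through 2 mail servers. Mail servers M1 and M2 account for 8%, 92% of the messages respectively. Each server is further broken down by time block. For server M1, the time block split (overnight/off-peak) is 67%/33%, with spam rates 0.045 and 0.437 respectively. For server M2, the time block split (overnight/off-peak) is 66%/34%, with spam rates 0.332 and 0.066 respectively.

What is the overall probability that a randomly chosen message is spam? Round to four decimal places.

0.2362

P(S|M1) = 0.67·0.045 + 0.33·0.437 = 0.03015 + 0.14421 = 0.17436
P(S|M2) = 0.66·0.332 + 0.34·0.066 = 0.21912 + 0.02244 = 0.24156
By total probability over the outer partition,
P(S) = 0.08·0.17436 + 0.92·0.24156
      = 0.0139488 + 0.2222352 = 0.236184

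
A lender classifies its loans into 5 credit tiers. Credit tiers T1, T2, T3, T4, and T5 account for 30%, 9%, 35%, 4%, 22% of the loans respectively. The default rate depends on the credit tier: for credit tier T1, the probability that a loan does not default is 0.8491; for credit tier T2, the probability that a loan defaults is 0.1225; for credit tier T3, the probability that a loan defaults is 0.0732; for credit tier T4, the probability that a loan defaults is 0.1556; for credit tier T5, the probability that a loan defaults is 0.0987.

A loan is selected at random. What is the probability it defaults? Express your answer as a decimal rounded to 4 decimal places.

P(D|T1) = 1 − 0.8491 = 0.1509.
Summing over the partition,
P(D) = P(D|T1)·P(T1) + P(D|T2)·P(T2) + P(D|T3)·P(T3) + P(D|T4)·P(T4) + P(D|T5)·P(T5)
      = 0.1509·0.3 + 0.1225·0.09 + 0.0732·0.35 + 0.1556·0.04 + 0.0987·0.22
      = 0.04527 + 0.011025 + 0.02562 + 0.006224 + 0.021714 = 0.109853

P(D) ≈ 0.1099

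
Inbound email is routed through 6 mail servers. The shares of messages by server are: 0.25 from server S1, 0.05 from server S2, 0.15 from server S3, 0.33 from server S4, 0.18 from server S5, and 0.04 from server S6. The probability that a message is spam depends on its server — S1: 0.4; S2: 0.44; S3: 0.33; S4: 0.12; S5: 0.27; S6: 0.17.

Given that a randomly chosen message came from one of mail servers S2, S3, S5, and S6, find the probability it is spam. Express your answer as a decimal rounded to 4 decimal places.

0.3021

Let J = {S2, S3, S5, S6}.
P(J) = 0.05 + 0.15 + 0.18 + 0.04 = 0.42.
P(S ∩ J) = 0.44·0.05 + 0.33·0.15 + 0.27·0.18 + 0.17·0.04 = 0.022 + 0.0495 + 0.0486 + 0.0068 = 0.1269.
P(S | J) = 0.1269 / 0.42 = 0.302143…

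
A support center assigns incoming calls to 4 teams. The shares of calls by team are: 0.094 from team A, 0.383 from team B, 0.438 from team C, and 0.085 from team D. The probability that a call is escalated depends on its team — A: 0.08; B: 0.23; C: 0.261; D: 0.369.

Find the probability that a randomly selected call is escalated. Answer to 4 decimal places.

0.2413

P(E) = P(E|A)·P(A) + P(E|B)·P(B) + P(E|C)·P(C) + P(E|D)·P(D)
      = 0.08·0.094 + 0.23·0.383 + 0.261·0.438 + 0.369·0.085
      = 0.00752 + 0.08809 + 0.114318 + 0.031365 = 0.241293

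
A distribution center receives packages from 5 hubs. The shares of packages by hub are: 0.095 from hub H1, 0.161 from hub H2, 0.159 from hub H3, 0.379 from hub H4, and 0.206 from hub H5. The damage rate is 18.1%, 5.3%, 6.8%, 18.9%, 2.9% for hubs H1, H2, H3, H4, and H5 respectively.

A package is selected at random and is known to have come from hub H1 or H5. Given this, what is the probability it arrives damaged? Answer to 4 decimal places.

Let S = {H1, H5}.
P(S) = 0.095 + 0.206 = 0.301.
P(D ∩ S) = 0.181·0.095 + 0.029·0.206 = 0.017195 + 0.005974 = 0.023169.
P(D | S) = 0.023169 / 0.301 = 0.076973…

0.0770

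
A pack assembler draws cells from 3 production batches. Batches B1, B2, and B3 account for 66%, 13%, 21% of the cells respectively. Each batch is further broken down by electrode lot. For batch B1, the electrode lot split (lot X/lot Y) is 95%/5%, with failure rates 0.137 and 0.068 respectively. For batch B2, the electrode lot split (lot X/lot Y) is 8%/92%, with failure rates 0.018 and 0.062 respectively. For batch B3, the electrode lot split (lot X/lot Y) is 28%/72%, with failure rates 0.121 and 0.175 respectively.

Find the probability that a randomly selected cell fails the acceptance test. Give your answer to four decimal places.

P(F) ≈ 0.1293

P(F|B1) = 0.95·0.137 + 0.05·0.068 = 0.13015 + 0.0034 = 0.13355
P(F|B2) = 0.08·0.018 + 0.92·0.062 = 0.00144 + 0.05704 = 0.05848
P(F|B3) = 0.28·0.121 + 0.72·0.175 = 0.03388 + 0.126 = 0.15988
By total probability over the outer partition,
P(F) = 0.66·0.13355 + 0.13·0.05848 + 0.21·0.15988
      = 0.088143 + 0.0076024 + 0.0335748 = 0.1293202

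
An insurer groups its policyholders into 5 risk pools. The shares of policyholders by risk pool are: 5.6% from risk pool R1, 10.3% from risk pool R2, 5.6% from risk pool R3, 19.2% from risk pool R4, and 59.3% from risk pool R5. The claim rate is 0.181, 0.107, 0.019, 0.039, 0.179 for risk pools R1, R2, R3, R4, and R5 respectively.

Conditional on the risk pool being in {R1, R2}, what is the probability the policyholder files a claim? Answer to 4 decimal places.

P(C|S) ≈ 0.1331

Let S = {R1, R2}.
P(S) = 0.056 + 0.103 = 0.159.
P(C ∩ S) = 0.181·0.056 + 0.107·0.103 = 0.010136 + 0.011021 = 0.021157.
P(C | S) = 0.021157 / 0.159 = 0.133063…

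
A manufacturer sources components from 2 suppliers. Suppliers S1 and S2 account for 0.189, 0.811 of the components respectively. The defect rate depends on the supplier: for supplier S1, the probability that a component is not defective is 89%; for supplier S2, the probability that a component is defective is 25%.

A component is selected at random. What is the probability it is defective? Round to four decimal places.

P(D|S1) = 1 − 0.89 = 0.11.
P(D) = P(D|S1)·P(S1) + P(D|S2)·P(S2)
      = 0.11·0.189 + 0.25·0.811
      = 0.02079 + 0.20275 = 0.22354

0.2235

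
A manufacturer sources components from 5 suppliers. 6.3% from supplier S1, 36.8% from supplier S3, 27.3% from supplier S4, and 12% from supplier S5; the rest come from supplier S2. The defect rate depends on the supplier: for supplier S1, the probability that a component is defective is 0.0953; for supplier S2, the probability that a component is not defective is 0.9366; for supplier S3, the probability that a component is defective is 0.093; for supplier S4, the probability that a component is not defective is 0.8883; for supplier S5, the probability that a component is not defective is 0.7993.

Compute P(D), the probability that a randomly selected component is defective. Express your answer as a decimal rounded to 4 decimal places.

0.1060

P(S2) = 1 − (0.063 + 0.368 + 0.273 + 0.12) = 0.176.
P(D|S2) = 1 − 0.9366 = 0.0634.
P(D|S4) = 1 − 0.8883 = 0.1117.
P(D|S5) = 1 − 0.7993 = 0.2007.
Summing over the partition,
P(D) = P(D|S1)·P(S1) + P(D|S2)·P(S2) + P(D|S3)·P(S3) + P(D|S4)·P(S4) + P(D|S5)·P(S5)
      = 0.0953·0.063 + 0.0634·0.176 + 0.093·0.368 + 0.1117·0.273 + 0.2007·0.12
      = 0.0060039 + 0.0111584 + 0.034224 + 0.0304941 + 0.024084 = 0.1059644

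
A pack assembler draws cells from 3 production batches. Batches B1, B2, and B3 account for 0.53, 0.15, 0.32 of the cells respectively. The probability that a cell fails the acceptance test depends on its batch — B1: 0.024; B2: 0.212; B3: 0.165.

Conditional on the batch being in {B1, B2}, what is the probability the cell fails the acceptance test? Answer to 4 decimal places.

Let S = {B1, B2}.
P(S) = 0.53 + 0.15 = 0.68.
P(F ∩ S) = 0.024·0.53 + 0.212·0.15 = 0.01272 + 0.0318 = 0.04452.
P(F | S) = 0.04452 / 0.68 = 0.065471…

P(F|S) ≈ 0.0655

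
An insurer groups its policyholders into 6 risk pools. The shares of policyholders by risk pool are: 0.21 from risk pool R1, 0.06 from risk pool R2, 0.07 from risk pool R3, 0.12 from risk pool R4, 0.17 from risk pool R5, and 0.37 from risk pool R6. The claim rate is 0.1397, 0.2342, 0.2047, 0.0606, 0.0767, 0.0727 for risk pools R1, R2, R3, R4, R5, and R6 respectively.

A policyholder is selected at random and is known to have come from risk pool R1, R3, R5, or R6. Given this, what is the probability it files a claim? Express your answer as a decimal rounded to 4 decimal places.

Let S = {R1, R3, R5, R6}.
P(S) = 0.21 + 0.07 + 0.17 + 0.37 = 0.82.
P(C ∩ S) = 0.1397·0.21 + 0.2047·0.07 + 0.0767·0.17 + 0.0727·0.37 = 0.029337 + 0.014329 + 0.013039 + 0.026899 = 0.083604.
P(C | S) = 0.083604 / 0.82 = 0.101956…

P(C|S) ≈ 0.1020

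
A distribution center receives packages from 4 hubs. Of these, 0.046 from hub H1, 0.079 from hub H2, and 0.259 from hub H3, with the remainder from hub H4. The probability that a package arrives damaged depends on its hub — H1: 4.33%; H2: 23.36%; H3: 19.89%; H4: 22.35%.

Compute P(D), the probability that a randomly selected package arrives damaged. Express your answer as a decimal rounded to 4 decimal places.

P(H4) = 1 − (0.046 + 0.079 + 0.259) = 0.616.
P(D) = P(D|H1)·P(H1) + P(D|H2)·P(H2) + P(D|H3)·P(H3) + P(D|H4)·P(H4)
      = 0.0433·0.046 + 0.2336·0.079 + 0.1989·0.259 + 0.2235·0.616
      = 0.0019918 + 0.0184544 + 0.0515151 + 0.137676 = 0.2096373

P(D) ≈ 0.2096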